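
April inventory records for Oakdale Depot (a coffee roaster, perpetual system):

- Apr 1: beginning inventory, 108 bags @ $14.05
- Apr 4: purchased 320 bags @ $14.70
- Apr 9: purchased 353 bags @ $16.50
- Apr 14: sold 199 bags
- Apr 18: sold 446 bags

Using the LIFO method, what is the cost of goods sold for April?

COGS = $10,116.90

Apr 14, 199 sold [LIFO — newest first]: 199 @ $16.50 = $3,283.50
Apr 18, 446 sold [LIFO — newest first]: 154 @ $16.50 + 292 @ $14.70 = $6,833.40
Total COGS = $3,283.50 + $6,833.40 = $10,116.90
Ending inventory: 108 @ $14.05 + 28 @ $14.70 = $1,929.00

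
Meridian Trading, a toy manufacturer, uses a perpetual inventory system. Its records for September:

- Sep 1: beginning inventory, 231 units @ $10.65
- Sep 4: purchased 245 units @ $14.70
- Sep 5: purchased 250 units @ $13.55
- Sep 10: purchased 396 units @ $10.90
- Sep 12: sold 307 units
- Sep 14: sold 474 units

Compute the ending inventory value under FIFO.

Ending inventory = $3,716.90

Sep 12, 307 sold [FIFO — oldest first]: 231 @ $10.65 + 76 @ $14.70 = $3,577.35
Sep 14, 474 sold [FIFO — oldest first]: 169 @ $14.70 + 250 @ $13.55 + 55 @ $10.90 = $6,471.30
Total COGS = $3,577.35 + $6,471.30 = $10,048.65
Ending inventory: 341 @ $10.90 = $3,716.90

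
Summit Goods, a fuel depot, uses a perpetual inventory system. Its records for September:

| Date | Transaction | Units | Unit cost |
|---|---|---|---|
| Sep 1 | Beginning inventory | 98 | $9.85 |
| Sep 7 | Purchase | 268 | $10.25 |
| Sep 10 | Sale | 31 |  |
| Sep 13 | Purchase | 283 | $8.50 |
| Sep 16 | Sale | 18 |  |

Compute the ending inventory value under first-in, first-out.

Ending inventory = $5,635.15

Sep 10, 31 sold [FIFO — oldest first]: 31 @ $9.85 = $305.35
Sep 16, 18 sold [FIFO — oldest first]: 18 @ $9.85 = $177.30
Total COGS = $305.35 + $177.30 = $482.65
Ending inventory: 49 @ $9.85 + 268 @ $10.25 + 283 @ $8.50 = $5,635.15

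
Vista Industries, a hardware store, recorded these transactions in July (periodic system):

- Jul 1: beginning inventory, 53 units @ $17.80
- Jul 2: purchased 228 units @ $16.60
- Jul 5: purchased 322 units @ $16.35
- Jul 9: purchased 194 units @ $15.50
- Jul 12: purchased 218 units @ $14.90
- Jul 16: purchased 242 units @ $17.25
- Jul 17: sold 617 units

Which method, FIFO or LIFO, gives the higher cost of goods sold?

FIFO

FIFO COGS: 53 @ $17.80 + 228 @ $16.60 + 322 @ $16.35 + 14 @ $15.50 = $10,209.90
LIFO COGS: 242 @ $17.25 + 218 @ $14.90 + 157 @ $15.50 = $9,856.20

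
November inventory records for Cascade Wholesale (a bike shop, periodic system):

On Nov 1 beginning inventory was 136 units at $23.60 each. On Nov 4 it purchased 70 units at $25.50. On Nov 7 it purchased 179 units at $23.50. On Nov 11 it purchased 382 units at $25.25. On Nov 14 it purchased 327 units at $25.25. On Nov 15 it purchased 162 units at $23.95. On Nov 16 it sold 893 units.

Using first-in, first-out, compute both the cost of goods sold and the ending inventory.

COGS = $22,028.10; ending inventory = $8,955.15

Nov 16, 893 sold [FIFO — oldest first]: 136 @ $23.60 + 70 @ $25.50 + 179 @ $23.50 + 382 @ $25.25 + 126 @ $25.25 = $22,028.10
Ending inventory: 201 @ $25.25 + 162 @ $23.95 = $8,955.15
Check: goods available $30,983.25 = COGS $22,028.10 + ending $8,955.15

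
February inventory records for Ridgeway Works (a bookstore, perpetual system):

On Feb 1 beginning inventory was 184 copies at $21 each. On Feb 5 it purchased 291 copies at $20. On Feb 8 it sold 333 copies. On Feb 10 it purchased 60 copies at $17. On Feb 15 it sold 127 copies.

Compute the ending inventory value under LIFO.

Feb 8, 333 sold [LIFO — newest first]: 291 @ $20 + 42 @ $21 = $6,702
Feb 15, 127 sold [LIFO — newest first]: 60 @ $17 + 67 @ $21 = $2,427
Total COGS = $6,702 + $2,427 = $9,129
Ending inventory: 75 @ $21 = $1,575

Ending inventory = $1,575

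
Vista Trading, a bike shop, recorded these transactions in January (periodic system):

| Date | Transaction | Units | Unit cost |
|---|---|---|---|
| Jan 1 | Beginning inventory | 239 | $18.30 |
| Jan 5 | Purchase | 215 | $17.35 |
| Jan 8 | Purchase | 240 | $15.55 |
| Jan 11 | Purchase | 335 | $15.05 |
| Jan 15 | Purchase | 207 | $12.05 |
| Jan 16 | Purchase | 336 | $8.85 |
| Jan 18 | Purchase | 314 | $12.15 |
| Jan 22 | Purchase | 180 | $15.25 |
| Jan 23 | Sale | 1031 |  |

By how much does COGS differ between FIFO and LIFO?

$4,946.05

FIFO COGS: 239 @ $18.30 + 215 @ $17.35 + 240 @ $15.55 + 335 @ $15.05 + 2 @ $12.05 = $16,901.80
LIFO COGS: 180 @ $15.25 + 314 @ $12.15 + 336 @ $8.85 + 201 @ $12.05 = $11,955.75
Difference = |$16,901.80 − $11,955.75| = $4,946.05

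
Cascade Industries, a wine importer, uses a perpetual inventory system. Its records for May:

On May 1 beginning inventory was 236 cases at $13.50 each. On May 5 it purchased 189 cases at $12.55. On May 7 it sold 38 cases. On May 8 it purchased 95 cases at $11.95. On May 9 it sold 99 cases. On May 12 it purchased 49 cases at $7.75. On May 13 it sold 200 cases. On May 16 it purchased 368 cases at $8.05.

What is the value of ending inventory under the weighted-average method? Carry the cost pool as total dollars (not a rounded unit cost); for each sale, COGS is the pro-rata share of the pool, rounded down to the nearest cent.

Ending inventory = $5,810.49

After May 1: 236 on hand, pool $3,186.00 (≈ $13.5000 each)
After May 5: 425 on hand, pool $5,557.95 (≈ $13.0775 each)
May 7, sell 38: 38/425 × $5,557.95 → $496.94
After May 8: 482 on hand, pool $6,196.26 (≈ $12.8553 each)
May 9, sell 99: 99/482 × $6,196.26 → $1,272.67
After May 12: 432 on hand, pool $5,303.34 (≈ $12.2762 each)
May 13, sell 200: 200/432 × $5,303.34 → $2,455.25
After May 16: 600 on hand, pool $5,810.49 (≈ $9.6841 each)
Total COGS = $496.94 + $1,272.67 + $2,455.25 = $4,224.86
Ending inventory (cost pool remaining) = $5,810.49
Check: goods available $10,035.35 = COGS $4,224.86 + ending $5,810.49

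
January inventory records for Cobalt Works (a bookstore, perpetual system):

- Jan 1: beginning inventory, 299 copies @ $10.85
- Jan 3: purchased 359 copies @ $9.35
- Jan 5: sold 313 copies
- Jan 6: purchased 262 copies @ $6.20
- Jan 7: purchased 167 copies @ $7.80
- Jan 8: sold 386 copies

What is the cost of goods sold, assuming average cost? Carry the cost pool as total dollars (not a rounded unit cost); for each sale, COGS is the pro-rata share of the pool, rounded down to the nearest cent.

After Jan 1: 299 on hand, pool $3,244.15 (≈ $10.8500 each)
After Jan 3: 658 on hand, pool $6,600.80 (≈ $10.0316 each)
Jan 5, sell 313: 313/658 × $6,600.80 → $3,139.89
After Jan 6: 607 on hand, pool $5,085.31 (≈ $8.3778 each)
After Jan 7: 774 on hand, pool $6,387.91 (≈ $8.2531 each)
Jan 8, sell 386: 386/774 × $6,387.91 → $3,185.70
Total COGS = $3,139.89 + $3,185.70 = $6,325.59
Ending inventory (cost pool remaining) = $3,202.21

COGS = $6,325.59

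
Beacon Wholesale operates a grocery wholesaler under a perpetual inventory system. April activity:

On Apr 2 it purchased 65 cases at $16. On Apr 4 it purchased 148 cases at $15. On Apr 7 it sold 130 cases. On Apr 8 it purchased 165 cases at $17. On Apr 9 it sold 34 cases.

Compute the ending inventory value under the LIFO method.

Apr 7, 130 sold [LIFO — newest first]: 130 @ $15 = $1,950
Apr 9, 34 sold [LIFO — newest first]: 34 @ $17 = $578
Total COGS = $1,950 + $578 = $2,528
Ending inventory: 65 @ $16 + 18 @ $15 + 131 @ $17 = $3,537

Ending inventory = $3,537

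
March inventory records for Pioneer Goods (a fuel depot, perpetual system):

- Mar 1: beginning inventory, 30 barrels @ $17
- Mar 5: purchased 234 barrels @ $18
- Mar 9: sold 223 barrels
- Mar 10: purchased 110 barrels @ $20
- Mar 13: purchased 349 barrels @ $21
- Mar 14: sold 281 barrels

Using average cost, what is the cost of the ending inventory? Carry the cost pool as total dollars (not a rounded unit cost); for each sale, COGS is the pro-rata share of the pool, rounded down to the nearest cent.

Ending inventory = $4,494.91

After Mar 1: 30 on hand, pool $510.00 (≈ $17.0000 each)
After Mar 5: 264 on hand, pool $4,722.00 (≈ $17.8864 each)
Mar 9, sell 223: 223/264 × $4,722.00 → $3,988.65
After Mar 10: 151 on hand, pool $2,933.35 (≈ $19.4262 each)
After Mar 13: 500 on hand, pool $10,262.35 (≈ $20.5247 each)
Mar 14, sell 281: 281/500 × $10,262.35 → $5,767.44
Total COGS = $3,988.65 + $5,767.44 = $9,756.09
Ending inventory (cost pool remaining) = $4,494.91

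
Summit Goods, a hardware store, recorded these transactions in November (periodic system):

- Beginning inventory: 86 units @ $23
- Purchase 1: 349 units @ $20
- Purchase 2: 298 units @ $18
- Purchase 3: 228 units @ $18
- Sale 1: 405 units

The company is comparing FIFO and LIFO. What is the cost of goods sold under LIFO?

COGS = $7,290

FIFO COGS: 86 @ $23 + 319 @ $20 = $8,358
LIFO COGS: 228 @ $18 + 177 @ $18 = $7,290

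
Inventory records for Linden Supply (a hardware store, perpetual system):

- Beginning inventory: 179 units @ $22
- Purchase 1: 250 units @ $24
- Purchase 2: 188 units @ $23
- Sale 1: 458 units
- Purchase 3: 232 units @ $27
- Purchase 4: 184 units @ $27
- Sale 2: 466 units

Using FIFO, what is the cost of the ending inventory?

Sale 1 (458) [FIFO — oldest first]: 179 @ $22 + 250 @ $24 + 29 @ $23 = $10,605
Sale 2 (466) [FIFO — oldest first]: 159 @ $23 + 232 @ $27 + 75 @ $27 = $11,946
Total COGS = $10,605 + $11,946 = $22,551
Ending inventory: 109 @ $27 = $2,943
Check: goods available $25,494 = COGS $22,551 + ending $2,943

Ending inventory = $2,943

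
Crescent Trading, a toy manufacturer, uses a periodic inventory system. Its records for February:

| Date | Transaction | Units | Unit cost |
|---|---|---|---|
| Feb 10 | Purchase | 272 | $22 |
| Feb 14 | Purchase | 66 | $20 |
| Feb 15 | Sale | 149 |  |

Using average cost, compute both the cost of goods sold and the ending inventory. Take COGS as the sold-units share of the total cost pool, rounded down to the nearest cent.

COGS = $3,219.81; ending inventory = $4,084.19

Feb 15, sell 149: 149/338 × $7,304.00 → $3,219.81
Ending inventory (cost pool remaining) = $4,084.19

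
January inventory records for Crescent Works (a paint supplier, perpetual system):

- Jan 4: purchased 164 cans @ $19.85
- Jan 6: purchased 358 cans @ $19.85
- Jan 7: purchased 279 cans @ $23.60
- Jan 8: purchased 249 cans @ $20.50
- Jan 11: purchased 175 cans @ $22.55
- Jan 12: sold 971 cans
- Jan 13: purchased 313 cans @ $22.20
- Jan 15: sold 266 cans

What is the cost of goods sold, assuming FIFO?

Jan 12, 971 sold [FIFO — oldest first]: 164 @ $19.85 + 358 @ $19.85 + 279 @ $23.60 + 170 @ $20.50 = $20,431.10
Jan 15, 266 sold [FIFO — oldest first]: 79 @ $20.50 + 175 @ $22.55 + 12 @ $22.20 = $5,832.15
Total COGS = $20,431.10 + $5,832.15 = $26,263.25
Ending inventory: 301 @ $22.20 = $6,682.20

COGS = $26,263.25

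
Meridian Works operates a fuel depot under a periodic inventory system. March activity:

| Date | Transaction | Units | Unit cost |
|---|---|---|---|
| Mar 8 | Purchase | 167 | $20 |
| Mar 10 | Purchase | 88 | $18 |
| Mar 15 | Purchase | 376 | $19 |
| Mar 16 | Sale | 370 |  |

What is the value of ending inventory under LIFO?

Mar 16, 370 sold [LIFO — newest first]: 370 @ $19 = $7,030
Ending inventory: 167 @ $20 + 88 @ $18 + 6 @ $19 = $5,038
Check: goods available $12,068 = COGS $7,030 + ending $5,038

Ending inventory = $5,038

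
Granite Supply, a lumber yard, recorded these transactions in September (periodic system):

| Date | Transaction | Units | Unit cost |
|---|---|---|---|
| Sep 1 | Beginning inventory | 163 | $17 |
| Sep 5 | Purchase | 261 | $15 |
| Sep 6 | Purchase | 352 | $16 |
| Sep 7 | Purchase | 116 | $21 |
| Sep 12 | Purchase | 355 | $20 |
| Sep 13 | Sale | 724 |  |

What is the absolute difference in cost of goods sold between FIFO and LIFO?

FIFO COGS: 163 @ $17 + 261 @ $15 + 300 @ $16 = $11,486
LIFO COGS: 355 @ $20 + 116 @ $21 + 253 @ $16 = $13,584
Difference = |$11,486 − $13,584| = $2,098

$2,098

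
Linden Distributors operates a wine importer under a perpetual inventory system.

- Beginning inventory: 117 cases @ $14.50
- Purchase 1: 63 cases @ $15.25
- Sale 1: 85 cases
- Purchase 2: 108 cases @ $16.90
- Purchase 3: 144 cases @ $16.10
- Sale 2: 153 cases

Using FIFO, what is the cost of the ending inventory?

Ending inventory = $3,163.40

Sale 1 (85) [FIFO — oldest first]: 85 @ $14.50 = $1,232.50
Sale 2 (153) [FIFO — oldest first]: 32 @ $14.50 + 63 @ $15.25 + 58 @ $16.90 = $2,404.95
Total COGS = $1,232.50 + $2,404.95 = $3,637.45
Ending inventory: 50 @ $16.90 + 144 @ $16.10 = $3,163.40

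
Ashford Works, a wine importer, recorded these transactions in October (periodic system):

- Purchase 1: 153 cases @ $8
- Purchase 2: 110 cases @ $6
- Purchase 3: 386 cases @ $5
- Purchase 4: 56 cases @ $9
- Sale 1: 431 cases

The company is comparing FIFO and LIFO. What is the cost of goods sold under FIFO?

FIFO COGS: 153 @ $8 + 110 @ $6 + 168 @ $5 = $2,724
LIFO COGS: 56 @ $9 + 375 @ $5 = $2,379

COGS = $2,724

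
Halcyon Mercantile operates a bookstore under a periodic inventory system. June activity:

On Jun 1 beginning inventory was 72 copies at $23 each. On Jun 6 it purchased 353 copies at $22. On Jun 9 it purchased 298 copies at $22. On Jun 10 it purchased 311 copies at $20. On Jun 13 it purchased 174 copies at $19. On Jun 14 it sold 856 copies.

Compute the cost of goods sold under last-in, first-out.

Jun 14, 856 sold [LIFO — newest first]: 174 @ $19 + 311 @ $20 + 298 @ $22 + 73 @ $22 = $17,688
Ending inventory: 72 @ $23 + 280 @ $22 = $7,816

COGS = $17,688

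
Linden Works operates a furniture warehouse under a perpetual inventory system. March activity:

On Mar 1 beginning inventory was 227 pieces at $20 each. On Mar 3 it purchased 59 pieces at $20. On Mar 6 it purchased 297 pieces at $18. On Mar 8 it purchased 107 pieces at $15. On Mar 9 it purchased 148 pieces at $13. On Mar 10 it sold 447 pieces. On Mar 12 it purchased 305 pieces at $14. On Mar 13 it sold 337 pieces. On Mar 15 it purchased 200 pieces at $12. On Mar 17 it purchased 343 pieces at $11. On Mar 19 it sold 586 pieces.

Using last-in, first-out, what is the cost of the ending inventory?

Ending inventory = $6,260

Mar 10, 447 sold [LIFO — newest first]: 148 @ $13 + 107 @ $15 + 192 @ $18 = $6,985
Mar 13, 337 sold [LIFO — newest first]: 305 @ $14 + 32 @ $18 = $4,846
Mar 19, 586 sold [LIFO — newest first]: 343 @ $11 + 200 @ $12 + 43 @ $18 = $6,947
Total COGS = $6,985 + $4,846 + $6,947 = $18,778
Ending inventory: 227 @ $20 + 59 @ $20 + 30 @ $18 = $6,260
Check: goods available $25,038 = COGS $18,778 + ending $6,260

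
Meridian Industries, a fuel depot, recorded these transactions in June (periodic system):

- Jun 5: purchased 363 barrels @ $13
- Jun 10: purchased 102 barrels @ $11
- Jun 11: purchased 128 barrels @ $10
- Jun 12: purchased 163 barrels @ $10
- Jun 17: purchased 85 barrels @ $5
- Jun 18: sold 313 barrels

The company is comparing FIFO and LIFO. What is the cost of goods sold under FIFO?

COGS = $4,069

FIFO COGS: 313 @ $13 = $4,069
LIFO COGS: 85 @ $5 + 163 @ $10 + 65 @ $10 = $2,705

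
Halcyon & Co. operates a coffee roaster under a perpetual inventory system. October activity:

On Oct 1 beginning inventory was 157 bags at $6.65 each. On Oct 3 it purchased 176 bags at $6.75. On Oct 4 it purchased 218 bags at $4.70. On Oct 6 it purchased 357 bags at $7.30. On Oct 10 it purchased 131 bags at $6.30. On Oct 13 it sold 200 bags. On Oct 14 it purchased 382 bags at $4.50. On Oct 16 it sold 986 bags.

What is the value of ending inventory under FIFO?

Oct 13, 200 sold [FIFO — oldest first]: 157 @ $6.65 + 43 @ $6.75 = $1,334.30
Oct 16, 986 sold [FIFO — oldest first]: 133 @ $6.75 + 218 @ $4.70 + 357 @ $7.30 + 131 @ $6.30 + 147 @ $4.50 = $6,015.25
Total COGS = $1,334.30 + $6,015.25 = $7,349.55
Ending inventory: 235 @ $4.50 = $1,057.50
Check: goods available $8,407.05 = COGS $7,349.55 + ending $1,057.50

Ending inventory = $1,057.50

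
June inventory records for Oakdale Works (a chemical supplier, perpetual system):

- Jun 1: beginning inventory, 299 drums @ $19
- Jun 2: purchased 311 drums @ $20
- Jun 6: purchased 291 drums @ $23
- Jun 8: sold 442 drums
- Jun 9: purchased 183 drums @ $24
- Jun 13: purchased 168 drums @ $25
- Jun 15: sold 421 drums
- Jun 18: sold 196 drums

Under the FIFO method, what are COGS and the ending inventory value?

Jun 8, 442 sold [FIFO — oldest first]: 299 @ $19 + 143 @ $20 = $8,541
Jun 15, 421 sold [FIFO — oldest first]: 168 @ $20 + 253 @ $23 = $9,179
Jun 18, 196 sold [FIFO — oldest first]: 38 @ $23 + 158 @ $24 = $4,666
Total COGS = $8,541 + $9,179 + $4,666 = $22,386
Ending inventory: 25 @ $24 + 168 @ $25 = $4,800

COGS = $22,386; ending inventory = $4,800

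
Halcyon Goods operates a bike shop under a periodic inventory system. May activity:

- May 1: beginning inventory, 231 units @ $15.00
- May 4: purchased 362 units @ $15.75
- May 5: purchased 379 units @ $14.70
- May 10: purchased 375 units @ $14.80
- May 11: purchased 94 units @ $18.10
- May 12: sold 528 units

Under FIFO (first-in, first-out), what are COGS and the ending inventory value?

May 12, 528 sold [FIFO — oldest first]: 231 @ $15.00 + 297 @ $15.75 = $8,142.75
Ending inventory: 65 @ $15.75 + 379 @ $14.70 + 375 @ $14.80 + 94 @ $18.10 = $13,846.45
Check: goods available $21,989.20 = COGS $8,142.75 + ending $13,846.45

COGS = $8,142.75; ending inventory = $13,846.45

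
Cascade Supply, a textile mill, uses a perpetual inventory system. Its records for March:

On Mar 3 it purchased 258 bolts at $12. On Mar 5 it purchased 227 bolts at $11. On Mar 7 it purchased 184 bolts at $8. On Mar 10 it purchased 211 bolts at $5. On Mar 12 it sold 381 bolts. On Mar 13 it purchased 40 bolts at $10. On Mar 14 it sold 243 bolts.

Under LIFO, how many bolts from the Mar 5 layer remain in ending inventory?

Mar 12, 381 sold [LIFO — newest first]: 211 @ $5 + 170 @ $8 = $2,415
Mar 14, 243 sold [LIFO — newest first]: 40 @ $10 + 14 @ $8 + 189 @ $11 = $2,591
Total COGS = $2,415 + $2,591 = $5,006
Ending inventory: 258 @ $12 + 38 @ $11 = $3,514

38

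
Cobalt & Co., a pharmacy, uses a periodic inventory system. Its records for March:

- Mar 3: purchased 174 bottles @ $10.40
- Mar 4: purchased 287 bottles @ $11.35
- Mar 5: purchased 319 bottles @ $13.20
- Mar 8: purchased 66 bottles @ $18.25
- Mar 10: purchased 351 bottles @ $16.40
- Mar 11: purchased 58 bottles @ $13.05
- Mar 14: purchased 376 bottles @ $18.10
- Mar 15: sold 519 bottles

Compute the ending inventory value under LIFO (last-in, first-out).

Mar 15, 519 sold [LIFO — newest first]: 376 @ $18.10 + 58 @ $13.05 + 85 @ $16.40 = $8,956.50
Ending inventory: 174 @ $10.40 + 287 @ $11.35 + 319 @ $13.20 + 66 @ $18.25 + 266 @ $16.40 = $14,844.75
Check: goods available $23,801.25 = COGS $8,956.50 + ending $14,844.75

Ending inventory = $14,844.75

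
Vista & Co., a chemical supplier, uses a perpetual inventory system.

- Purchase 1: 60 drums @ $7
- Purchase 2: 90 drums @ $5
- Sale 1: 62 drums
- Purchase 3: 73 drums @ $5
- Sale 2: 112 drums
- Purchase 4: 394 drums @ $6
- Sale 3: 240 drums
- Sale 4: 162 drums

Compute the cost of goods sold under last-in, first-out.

Sale 1 (62) [LIFO — newest first]: 62 @ $5 = $310
Sale 2 (112) [LIFO — newest first]: 73 @ $5 + 28 @ $5 + 11 @ $7 = $582
Sale 3 (240) [LIFO — newest first]: 240 @ $6 = $1,440
Sale 4 (162) [LIFO — newest first]: 154 @ $6 + 8 @ $7 = $980
Total COGS = $310 + $582 + $1,440 + $980 = $3,312
Ending inventory: 41 @ $7 = $287

COGS = $3,312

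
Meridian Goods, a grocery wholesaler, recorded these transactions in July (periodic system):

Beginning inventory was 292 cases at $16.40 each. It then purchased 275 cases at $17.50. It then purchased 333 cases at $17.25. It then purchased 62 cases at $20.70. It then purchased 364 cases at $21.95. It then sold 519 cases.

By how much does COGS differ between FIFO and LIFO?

FIFO COGS: 292 @ $16.40 + 227 @ $17.50 = $8,761.30
LIFO COGS: 364 @ $21.95 + 62 @ $20.70 + 93 @ $17.25 = $10,877.45
Difference = |$8,761.30 − $10,877.45| = $2,116.15

$2,116.15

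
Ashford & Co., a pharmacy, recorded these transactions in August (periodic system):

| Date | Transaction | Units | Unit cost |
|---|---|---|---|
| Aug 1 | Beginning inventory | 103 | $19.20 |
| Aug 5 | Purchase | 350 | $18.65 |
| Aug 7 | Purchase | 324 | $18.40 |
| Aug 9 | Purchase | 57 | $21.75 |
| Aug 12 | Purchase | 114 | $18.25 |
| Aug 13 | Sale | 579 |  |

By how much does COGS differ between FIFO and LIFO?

FIFO COGS: 103 @ $19.20 + 350 @ $18.65 + 126 @ $18.40 = $10,823.50
LIFO COGS: 114 @ $18.25 + 57 @ $21.75 + 324 @ $18.40 + 84 @ $18.65 = $10,848.45
Difference = |$10,823.50 − $10,848.45| = $24.95

$24.95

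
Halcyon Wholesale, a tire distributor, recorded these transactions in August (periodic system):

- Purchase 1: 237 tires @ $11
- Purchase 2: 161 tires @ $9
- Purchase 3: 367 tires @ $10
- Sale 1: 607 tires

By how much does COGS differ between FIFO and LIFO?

$158

FIFO COGS: 237 @ $11 + 161 @ $9 + 209 @ $10 = $6,146
LIFO COGS: 367 @ $10 + 161 @ $9 + 79 @ $11 = $5,988
Difference = |$6,146 − $5,988| = $158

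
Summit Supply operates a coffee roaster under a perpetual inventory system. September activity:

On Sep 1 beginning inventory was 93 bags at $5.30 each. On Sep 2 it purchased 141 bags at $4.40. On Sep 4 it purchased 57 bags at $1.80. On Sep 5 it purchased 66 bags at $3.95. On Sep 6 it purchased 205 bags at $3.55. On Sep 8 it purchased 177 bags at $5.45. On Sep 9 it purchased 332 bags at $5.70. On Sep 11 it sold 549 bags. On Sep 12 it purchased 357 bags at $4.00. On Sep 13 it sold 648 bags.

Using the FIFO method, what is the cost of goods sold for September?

COGS = $5,565.40

Sep 11, 549 sold [FIFO — oldest first]: 93 @ $5.30 + 141 @ $4.40 + 57 @ $1.80 + 66 @ $3.95 + 192 @ $3.55 = $2,158.20
Sep 13, 648 sold [FIFO — oldest first]: 13 @ $3.55 + 177 @ $5.45 + 332 @ $5.70 + 126 @ $4.00 = $3,407.20
Total COGS = $2,158.20 + $3,407.20 = $5,565.40
Ending inventory: 231 @ $4.00 = $924.00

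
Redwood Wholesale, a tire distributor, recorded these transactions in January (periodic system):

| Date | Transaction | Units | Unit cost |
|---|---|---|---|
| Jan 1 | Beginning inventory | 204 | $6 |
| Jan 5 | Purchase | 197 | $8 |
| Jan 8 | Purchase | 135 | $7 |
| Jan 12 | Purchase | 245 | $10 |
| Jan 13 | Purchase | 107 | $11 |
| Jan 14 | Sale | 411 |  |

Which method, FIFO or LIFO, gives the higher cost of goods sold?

FIFO COGS: 204 @ $6 + 197 @ $8 + 10 @ $7 = $2,870
LIFO COGS: 107 @ $11 + 245 @ $10 + 59 @ $7 = $4,040

LIFO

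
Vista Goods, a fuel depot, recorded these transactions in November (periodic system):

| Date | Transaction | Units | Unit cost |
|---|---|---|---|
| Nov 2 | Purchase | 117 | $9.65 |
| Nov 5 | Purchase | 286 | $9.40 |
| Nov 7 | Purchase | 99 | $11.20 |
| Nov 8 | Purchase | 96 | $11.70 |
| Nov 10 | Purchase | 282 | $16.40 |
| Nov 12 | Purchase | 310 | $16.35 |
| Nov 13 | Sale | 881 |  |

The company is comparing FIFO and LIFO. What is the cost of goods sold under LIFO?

FIFO COGS: 117 @ $9.65 + 286 @ $9.40 + 99 @ $11.20 + 96 @ $11.70 + 282 @ $16.40 + 1 @ $16.35 = $10,690.60
LIFO COGS: 310 @ $16.35 + 282 @ $16.40 + 96 @ $11.70 + 99 @ $11.20 + 94 @ $9.40 = $12,808.90

COGS = $12,808.90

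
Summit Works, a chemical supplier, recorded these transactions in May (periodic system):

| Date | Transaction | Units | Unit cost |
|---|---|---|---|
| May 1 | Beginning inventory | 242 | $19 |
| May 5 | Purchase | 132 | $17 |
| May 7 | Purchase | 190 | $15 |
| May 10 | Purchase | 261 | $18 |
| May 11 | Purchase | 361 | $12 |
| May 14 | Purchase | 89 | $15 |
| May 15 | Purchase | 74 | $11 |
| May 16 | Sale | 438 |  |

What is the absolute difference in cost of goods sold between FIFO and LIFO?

FIFO COGS: 242 @ $19 + 132 @ $17 + 64 @ $15 = $7,802
LIFO COGS: 74 @ $11 + 89 @ $15 + 275 @ $12 = $5,449
Difference = |$7,802 − $5,449| = $2,353

$2,353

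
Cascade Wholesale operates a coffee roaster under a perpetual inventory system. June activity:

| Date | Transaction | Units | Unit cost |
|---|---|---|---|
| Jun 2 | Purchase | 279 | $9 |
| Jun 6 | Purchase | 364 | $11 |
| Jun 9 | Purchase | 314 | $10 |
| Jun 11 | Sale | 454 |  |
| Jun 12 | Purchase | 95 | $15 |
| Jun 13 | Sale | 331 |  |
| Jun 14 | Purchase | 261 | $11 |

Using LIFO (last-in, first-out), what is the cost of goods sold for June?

COGS = $8,677

Jun 11, 454 sold [LIFO — newest first]: 314 @ $10 + 140 @ $11 = $4,680
Jun 13, 331 sold [LIFO — newest first]: 95 @ $15 + 224 @ $11 + 12 @ $9 = $3,997
Total COGS = $4,680 + $3,997 = $8,677
Ending inventory: 267 @ $9 + 261 @ $11 = $5,274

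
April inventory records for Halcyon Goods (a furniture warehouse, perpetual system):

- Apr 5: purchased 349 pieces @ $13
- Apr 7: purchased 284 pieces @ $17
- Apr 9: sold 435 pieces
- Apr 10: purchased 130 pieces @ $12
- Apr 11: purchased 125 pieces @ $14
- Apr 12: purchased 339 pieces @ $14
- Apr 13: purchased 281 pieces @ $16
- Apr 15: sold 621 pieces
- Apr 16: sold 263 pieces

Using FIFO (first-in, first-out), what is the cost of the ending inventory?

Apr 9, 435 sold [FIFO — oldest first]: 349 @ $13 + 86 @ $17 = $5,999
Apr 15, 621 sold [FIFO — oldest first]: 198 @ $17 + 130 @ $12 + 125 @ $14 + 168 @ $14 = $9,028
Apr 16, 263 sold [FIFO — oldest first]: 171 @ $14 + 92 @ $16 = $3,866
Total COGS = $5,999 + $9,028 + $3,866 = $18,893
Ending inventory: 189 @ $16 = $3,024

Ending inventory = $3,024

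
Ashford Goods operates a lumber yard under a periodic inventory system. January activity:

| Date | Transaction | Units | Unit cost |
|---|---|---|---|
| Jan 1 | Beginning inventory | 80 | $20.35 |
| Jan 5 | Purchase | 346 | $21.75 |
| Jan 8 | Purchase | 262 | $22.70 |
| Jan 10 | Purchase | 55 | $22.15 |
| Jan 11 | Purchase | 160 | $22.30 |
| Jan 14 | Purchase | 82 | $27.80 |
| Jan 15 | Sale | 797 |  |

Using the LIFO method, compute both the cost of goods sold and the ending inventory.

Jan 15, 797 sold [LIFO — newest first]: 82 @ $27.80 + 160 @ $22.30 + 55 @ $22.15 + 262 @ $22.70 + 238 @ $21.75 = $18,189.75
Ending inventory: 80 @ $20.35 + 108 @ $21.75 = $3,977.00

COGS = $18,189.75; ending inventory = $3,977.00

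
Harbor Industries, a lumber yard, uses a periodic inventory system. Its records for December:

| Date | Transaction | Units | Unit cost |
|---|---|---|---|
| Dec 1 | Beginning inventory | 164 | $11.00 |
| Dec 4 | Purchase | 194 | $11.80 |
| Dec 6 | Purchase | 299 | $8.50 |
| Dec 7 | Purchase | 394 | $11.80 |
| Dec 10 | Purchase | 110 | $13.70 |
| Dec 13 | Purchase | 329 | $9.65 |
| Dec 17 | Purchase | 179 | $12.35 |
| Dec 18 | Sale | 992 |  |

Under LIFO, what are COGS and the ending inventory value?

Dec 18, 992 sold [LIFO — newest first]: 179 @ $12.35 + 329 @ $9.65 + 110 @ $13.70 + 374 @ $11.80 = $11,305.70
Ending inventory: 164 @ $11.00 + 194 @ $11.80 + 299 @ $8.50 + 20 @ $11.80 = $6,870.70
Check: goods available $18,176.40 = COGS $11,305.70 + ending $6,870.70

COGS = $11,305.70; ending inventory = $6,870.70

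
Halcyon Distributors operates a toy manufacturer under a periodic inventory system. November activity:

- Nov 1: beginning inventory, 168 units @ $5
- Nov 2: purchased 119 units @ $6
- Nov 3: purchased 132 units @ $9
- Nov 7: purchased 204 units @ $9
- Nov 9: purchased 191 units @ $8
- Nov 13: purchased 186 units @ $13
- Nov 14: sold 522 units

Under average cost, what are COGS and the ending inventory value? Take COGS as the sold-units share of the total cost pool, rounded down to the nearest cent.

COGS = $4,449.52; ending inventory = $4,074.48

Nov 14, sell 522: 522/1000 × $8,524.00 → $4,449.52
Ending inventory (cost pool remaining) = $4,074.48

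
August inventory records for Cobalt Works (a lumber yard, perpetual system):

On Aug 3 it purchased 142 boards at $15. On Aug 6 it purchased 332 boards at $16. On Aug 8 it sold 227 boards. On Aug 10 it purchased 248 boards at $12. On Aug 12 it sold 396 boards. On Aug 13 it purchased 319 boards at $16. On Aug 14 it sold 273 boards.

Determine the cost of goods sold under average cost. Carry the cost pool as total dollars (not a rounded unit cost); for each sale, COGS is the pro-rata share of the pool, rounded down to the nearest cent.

After Aug 3: 142 on hand, pool $2,130.00 (≈ $15.0000 each)
After Aug 6: 474 on hand, pool $7,442.00 (≈ $15.7004 each)
Aug 8, sell 227: 227/474 × $7,442.00 → $3,563.99
After Aug 10: 495 on hand, pool $6,854.01 (≈ $13.8465 each)
Aug 12, sell 396: 396/495 × $6,854.01 → $5,483.20
After Aug 13: 418 on hand, pool $6,474.81 (≈ $15.4900 each)
Aug 14, sell 273: 273/418 × $6,474.81 → $4,228.76
Total COGS = $3,563.99 + $5,483.20 + $4,228.76 = $13,275.95
Ending inventory (cost pool remaining) = $2,246.05

COGS = $13,275.95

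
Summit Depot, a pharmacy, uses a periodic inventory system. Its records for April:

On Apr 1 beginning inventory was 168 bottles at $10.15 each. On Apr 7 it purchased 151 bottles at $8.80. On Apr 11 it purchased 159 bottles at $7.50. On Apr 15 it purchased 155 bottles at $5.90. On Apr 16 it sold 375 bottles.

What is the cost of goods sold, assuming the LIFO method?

COGS = $2,643.80

Apr 16, 375 sold [LIFO — newest first]: 155 @ $5.90 + 159 @ $7.50 + 61 @ $8.80 = $2,643.80
Ending inventory: 168 @ $10.15 + 90 @ $8.80 = $2,497.20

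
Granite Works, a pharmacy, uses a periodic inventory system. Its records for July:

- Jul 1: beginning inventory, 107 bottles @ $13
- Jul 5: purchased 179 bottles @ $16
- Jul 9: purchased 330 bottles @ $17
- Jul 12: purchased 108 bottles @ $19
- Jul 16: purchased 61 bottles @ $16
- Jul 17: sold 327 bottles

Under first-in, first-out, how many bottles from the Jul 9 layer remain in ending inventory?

289

Jul 17, 327 sold [FIFO — oldest first]: 107 @ $13 + 179 @ $16 + 41 @ $17 = $4,952
Ending inventory: 289 @ $17 + 108 @ $19 + 61 @ $16 = $7,941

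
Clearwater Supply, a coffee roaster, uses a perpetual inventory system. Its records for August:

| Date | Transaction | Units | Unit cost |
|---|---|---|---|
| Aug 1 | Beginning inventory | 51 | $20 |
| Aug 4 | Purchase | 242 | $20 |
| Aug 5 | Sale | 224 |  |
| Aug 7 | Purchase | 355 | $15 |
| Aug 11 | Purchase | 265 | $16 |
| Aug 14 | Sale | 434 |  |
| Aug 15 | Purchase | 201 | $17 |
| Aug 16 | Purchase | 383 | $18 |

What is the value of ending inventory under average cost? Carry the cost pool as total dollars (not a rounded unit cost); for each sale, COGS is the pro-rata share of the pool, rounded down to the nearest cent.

After Aug 1: 51 on hand, pool $1,020.00 (≈ $20.0000 each)
After Aug 4: 293 on hand, pool $5,860.00 (≈ $20.0000 each)
Aug 5, sell 224: 224/293 × $5,860.00 → $4,480.00
After Aug 7: 424 on hand, pool $6,705.00 (≈ $15.8137 each)
After Aug 11: 689 on hand, pool $10,945.00 (≈ $15.8853 each)
Aug 14, sell 434: 434/689 × $10,945.00 → $6,894.23
After Aug 15: 456 on hand, pool $7,467.77 (≈ $16.3767 each)
After Aug 16: 839 on hand, pool $14,361.77 (≈ $17.1177 each)
Total COGS = $4,480.00 + $6,894.23 = $11,374.23
Ending inventory (cost pool remaining) = $14,361.77

Ending inventory = $14,361.77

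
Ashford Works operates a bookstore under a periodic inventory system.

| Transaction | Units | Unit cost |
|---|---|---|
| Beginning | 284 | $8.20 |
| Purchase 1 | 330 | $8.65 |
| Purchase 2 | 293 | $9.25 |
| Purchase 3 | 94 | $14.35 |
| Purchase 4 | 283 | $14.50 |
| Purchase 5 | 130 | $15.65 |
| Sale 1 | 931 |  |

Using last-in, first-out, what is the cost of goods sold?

Sale 1 (931) [LIFO — newest first]: 130 @ $15.65 + 283 @ $14.50 + 94 @ $14.35 + 293 @ $9.25 + 131 @ $8.65 = $11,330.30
Ending inventory: 284 @ $8.20 + 199 @ $8.65 = $4,050.15

COGS = $11,330.30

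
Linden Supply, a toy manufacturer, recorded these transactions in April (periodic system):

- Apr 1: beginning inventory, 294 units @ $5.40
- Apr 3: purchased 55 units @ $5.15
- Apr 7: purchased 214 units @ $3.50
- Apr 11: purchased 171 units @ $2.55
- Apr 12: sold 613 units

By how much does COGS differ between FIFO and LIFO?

$344.85

FIFO COGS: 294 @ $5.40 + 55 @ $5.15 + 214 @ $3.50 + 50 @ $2.55 = $2,747.35
LIFO COGS: 171 @ $2.55 + 214 @ $3.50 + 55 @ $5.15 + 173 @ $5.40 = $2,402.50
Difference = |$2,747.35 − $2,402.50| = $344.85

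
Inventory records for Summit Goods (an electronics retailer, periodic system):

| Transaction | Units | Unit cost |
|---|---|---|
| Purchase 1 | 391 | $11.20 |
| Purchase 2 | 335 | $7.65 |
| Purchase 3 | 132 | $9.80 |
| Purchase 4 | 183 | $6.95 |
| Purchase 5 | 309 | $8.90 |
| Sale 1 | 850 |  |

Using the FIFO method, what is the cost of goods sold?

COGS = $8,157.15

Sale 1 (850) [FIFO — oldest first]: 391 @ $11.20 + 335 @ $7.65 + 124 @ $9.80 = $8,157.15
Ending inventory: 8 @ $9.80 + 183 @ $6.95 + 309 @ $8.90 = $4,100.35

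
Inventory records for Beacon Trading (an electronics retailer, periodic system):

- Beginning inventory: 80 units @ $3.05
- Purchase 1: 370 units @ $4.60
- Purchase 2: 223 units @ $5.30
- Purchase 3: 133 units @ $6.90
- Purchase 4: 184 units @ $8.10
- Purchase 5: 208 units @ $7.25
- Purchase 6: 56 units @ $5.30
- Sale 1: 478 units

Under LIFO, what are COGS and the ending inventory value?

COGS = $3,502.20; ending inventory = $3,838.60

Sale 1 (478) [LIFO — newest first]: 56 @ $5.30 + 208 @ $7.25 + 184 @ $8.10 + 30 @ $6.90 = $3,502.20
Ending inventory: 80 @ $3.05 + 370 @ $4.60 + 223 @ $5.30 + 103 @ $6.90 = $3,838.60
Check: goods available $7,340.80 = COGS $3,502.20 + ending $3,838.60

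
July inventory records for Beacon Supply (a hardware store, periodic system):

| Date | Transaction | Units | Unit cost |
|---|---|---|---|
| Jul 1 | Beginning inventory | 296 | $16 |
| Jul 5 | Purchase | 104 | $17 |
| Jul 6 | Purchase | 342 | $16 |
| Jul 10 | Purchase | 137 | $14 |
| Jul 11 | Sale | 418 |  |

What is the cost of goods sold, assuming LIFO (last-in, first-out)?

Jul 11, 418 sold [LIFO — newest first]: 137 @ $14 + 281 @ $16 = $6,414
Ending inventory: 296 @ $16 + 104 @ $17 + 61 @ $16 = $7,480
Check: goods available $13,894 = COGS $6,414 + ending $7,480

COGS = $6,414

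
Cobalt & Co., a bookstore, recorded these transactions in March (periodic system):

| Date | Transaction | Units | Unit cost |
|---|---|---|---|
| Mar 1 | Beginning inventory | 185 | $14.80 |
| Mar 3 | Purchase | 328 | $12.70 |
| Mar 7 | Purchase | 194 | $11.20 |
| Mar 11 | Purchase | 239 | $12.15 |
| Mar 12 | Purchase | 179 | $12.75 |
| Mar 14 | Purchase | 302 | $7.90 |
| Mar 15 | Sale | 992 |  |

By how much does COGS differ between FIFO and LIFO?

$1,831.45

FIFO COGS: 185 @ $14.80 + 328 @ $12.70 + 194 @ $11.20 + 239 @ $12.15 + 46 @ $12.75 = $12,566.75
LIFO COGS: 302 @ $7.90 + 179 @ $12.75 + 239 @ $12.15 + 194 @ $11.20 + 78 @ $12.70 = $10,735.30
Difference = |$12,566.75 − $10,735.30| = $1,831.45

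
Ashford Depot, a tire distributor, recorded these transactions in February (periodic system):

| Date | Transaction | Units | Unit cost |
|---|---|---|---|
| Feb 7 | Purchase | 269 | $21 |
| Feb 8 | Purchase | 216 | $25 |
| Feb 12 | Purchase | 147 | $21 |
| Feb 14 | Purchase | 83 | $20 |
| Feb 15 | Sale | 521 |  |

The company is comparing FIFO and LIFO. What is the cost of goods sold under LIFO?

FIFO COGS: 269 @ $21 + 216 @ $25 + 36 @ $21 = $11,805
LIFO COGS: 83 @ $20 + 147 @ $21 + 216 @ $25 + 75 @ $21 = $11,722

COGS = $11,722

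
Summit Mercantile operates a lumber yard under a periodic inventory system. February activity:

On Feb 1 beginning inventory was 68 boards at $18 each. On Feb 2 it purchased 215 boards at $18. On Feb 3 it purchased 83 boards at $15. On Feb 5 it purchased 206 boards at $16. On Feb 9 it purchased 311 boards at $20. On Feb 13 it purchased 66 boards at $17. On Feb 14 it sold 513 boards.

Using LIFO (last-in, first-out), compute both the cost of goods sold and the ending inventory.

Feb 14, 513 sold [LIFO — newest first]: 66 @ $17 + 311 @ $20 + 136 @ $16 = $9,518
Ending inventory: 68 @ $18 + 215 @ $18 + 83 @ $15 + 70 @ $16 = $7,459
Check: goods available $16,977 = COGS $9,518 + ending $7,459

COGS = $9,518; ending inventory = $7,459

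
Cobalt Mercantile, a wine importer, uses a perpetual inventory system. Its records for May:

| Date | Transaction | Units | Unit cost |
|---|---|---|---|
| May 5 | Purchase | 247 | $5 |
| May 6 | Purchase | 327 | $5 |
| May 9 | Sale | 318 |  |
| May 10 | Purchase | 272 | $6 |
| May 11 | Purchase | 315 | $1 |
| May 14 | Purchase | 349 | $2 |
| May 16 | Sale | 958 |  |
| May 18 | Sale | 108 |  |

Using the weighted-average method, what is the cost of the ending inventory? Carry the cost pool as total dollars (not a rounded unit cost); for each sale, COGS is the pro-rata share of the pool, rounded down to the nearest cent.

After May 5: 247 on hand, pool $1,235.00 (≈ $5.0000 each)
After May 6: 574 on hand, pool $2,870.00 (≈ $5.0000 each)
May 9, sell 318: 318/574 × $2,870.00 → $1,590.00
After May 10: 528 on hand, pool $2,912.00 (≈ $5.5152 each)
After May 11: 843 on hand, pool $3,227.00 (≈ $3.8280 each)
After May 14: 1192 on hand, pool $3,925.00 (≈ $3.2928 each)
May 16, sell 958: 958/1192 × $3,925.00 → $3,154.48
May 18, sell 108: 108/234 × $770.52 → $355.62
Total COGS = $1,590.00 + $3,154.48 + $355.62 = $5,100.10
Ending inventory (cost pool remaining) = $414.90
Check: goods available $5,515.00 = COGS $5,100.10 + ending $414.90

Ending inventory = $414.90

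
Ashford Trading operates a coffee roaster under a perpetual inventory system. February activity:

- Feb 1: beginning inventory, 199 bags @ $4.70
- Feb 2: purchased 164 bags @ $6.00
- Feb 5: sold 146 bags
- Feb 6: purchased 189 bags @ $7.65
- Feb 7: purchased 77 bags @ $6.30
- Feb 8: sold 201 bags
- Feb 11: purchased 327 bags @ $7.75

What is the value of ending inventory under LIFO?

Feb 5, 146 sold [LIFO — newest first]: 146 @ $6.00 = $876.00
Feb 8, 201 sold [LIFO — newest first]: 77 @ $6.30 + 124 @ $7.65 = $1,433.70
Total COGS = $876.00 + $1,433.70 = $2,309.70
Ending inventory: 199 @ $4.70 + 18 @ $6.00 + 65 @ $7.65 + 327 @ $7.75 = $4,074.80
Check: goods available $6,384.50 = COGS $2,309.70 + ending $4,074.80

Ending inventory = $4,074.80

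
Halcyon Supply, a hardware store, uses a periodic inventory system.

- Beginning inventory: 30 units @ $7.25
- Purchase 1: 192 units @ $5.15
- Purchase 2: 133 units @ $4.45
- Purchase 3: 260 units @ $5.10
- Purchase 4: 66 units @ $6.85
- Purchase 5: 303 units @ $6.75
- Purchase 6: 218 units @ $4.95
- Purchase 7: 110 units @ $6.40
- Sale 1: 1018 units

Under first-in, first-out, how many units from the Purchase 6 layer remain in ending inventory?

184

Sale 1 (1018) [FIFO — oldest first]: 30 @ $7.25 + 192 @ $5.15 + 133 @ $4.45 + 260 @ $5.10 + 66 @ $6.85 + 303 @ $6.75 + 34 @ $4.95 = $5,789.80
Ending inventory: 184 @ $4.95 + 110 @ $6.40 = $1,614.80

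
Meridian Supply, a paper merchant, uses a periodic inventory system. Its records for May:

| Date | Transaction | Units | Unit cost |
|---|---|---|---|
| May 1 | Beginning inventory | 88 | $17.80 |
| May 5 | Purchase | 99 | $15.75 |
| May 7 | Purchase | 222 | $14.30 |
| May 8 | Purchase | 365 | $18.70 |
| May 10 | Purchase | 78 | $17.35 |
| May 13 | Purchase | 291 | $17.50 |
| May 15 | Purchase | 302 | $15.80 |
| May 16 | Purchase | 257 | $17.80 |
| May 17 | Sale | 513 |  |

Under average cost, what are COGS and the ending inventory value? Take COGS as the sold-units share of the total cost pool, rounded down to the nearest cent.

COGS = $8,716.10; ending inventory = $20,201.65

May 17, sell 513: 513/1702 × $28,917.75 → $8,716.10
Ending inventory (cost pool remaining) = $20,201.65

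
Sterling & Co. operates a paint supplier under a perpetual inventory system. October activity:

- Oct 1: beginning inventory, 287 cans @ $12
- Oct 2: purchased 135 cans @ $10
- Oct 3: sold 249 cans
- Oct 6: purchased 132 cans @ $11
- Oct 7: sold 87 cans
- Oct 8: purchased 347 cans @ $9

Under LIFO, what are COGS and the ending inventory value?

Oct 3, 249 sold [LIFO — newest first]: 135 @ $10 + 114 @ $12 = $2,718
Oct 7, 87 sold [LIFO — newest first]: 87 @ $11 = $957
Total COGS = $2,718 + $957 = $3,675
Ending inventory: 173 @ $12 + 45 @ $11 + 347 @ $9 = $5,694

COGS = $3,675; ending inventory = $5,694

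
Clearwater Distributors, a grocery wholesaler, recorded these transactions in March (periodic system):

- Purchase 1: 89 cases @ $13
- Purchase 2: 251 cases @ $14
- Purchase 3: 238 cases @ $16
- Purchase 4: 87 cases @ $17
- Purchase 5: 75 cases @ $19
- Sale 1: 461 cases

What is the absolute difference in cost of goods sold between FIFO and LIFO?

$959

FIFO COGS: 89 @ $13 + 251 @ $14 + 121 @ $16 = $6,607
LIFO COGS: 75 @ $19 + 87 @ $17 + 238 @ $16 + 61 @ $14 = $7,566
Difference = |$6,607 − $7,566| = $959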